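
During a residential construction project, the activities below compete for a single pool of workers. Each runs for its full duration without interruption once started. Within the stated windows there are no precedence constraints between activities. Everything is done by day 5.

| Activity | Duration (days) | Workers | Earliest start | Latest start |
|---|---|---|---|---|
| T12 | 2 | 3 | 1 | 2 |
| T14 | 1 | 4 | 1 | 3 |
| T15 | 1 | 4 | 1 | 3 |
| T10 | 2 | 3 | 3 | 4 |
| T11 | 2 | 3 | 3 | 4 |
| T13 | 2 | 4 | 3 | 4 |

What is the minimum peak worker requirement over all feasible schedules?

10

Early-start (T12@1, T14@1, T15@1, T10@3, T11@3, T13@3) gives peak 11: d1:11  d2:3  d3:10  d4:10  d5:0.
Shift T15→2.
Schedule T12@1, T14@1, T15@2, T10@3, T11@3, T13@3: d1:7  d2:7  d3:10  d4:10  d5:0 — peak 10.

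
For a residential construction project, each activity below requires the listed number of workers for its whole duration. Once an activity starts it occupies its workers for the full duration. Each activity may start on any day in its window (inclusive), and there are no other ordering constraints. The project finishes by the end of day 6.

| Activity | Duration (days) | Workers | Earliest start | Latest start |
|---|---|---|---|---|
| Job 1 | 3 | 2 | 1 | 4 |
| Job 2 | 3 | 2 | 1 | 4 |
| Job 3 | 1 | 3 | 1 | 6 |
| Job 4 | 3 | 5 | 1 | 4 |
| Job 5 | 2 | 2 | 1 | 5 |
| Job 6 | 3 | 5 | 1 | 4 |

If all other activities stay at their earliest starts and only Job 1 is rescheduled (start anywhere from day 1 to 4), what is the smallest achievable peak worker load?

Job 1@1: d1:19  d2:16  d3:14  d4:0  d5:0  d6:0 → peak 19
Job 1@2: d1:17  d2:16  d3:14  d4:2  d5:0  d6:0 → peak 17
Job 1@3: d1:17  d2:14  d3:14  d4:2  d5:2  d6:0 → peak 17
Job 1@4: d1:17  d2:14  d3:12  d4:2  d5:2  d6:2 → peak 17
Best is Job 1@2, peak 17.

17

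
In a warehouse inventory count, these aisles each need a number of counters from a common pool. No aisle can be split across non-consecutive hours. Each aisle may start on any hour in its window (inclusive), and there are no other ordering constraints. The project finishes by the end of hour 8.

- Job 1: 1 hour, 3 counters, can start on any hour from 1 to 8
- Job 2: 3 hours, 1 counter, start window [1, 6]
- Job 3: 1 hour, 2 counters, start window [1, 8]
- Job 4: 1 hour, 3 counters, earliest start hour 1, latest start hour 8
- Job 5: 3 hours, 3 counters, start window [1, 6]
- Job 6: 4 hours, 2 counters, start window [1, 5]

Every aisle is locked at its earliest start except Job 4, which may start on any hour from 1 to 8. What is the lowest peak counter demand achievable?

11

Job 4@1: h1:14  h2:6  h3:6  h4:2  h5:0  h6:0  h7:0  h8:0 → peak 14
Job 4@2: h1:11  h2:9  h3:6  h4:2  h5:0  h6:0  h7:0  h8:0 → peak 11
Job 4@3: h1:11  h2:6  h3:9  h4:2  h5:0  h6:0  h7:0  h8:0 → peak 11
Job 4@4: h1:11  h2:6  h3:6  h4:5  h5:0  h6:0  h7:0  h8:0 → peak 11
Job 4@5: h1:11  h2:6  h3:6  h4:2  h5:3  h6:0  h7:0  h8:0 → peak 11
Job 4@6: h1:11  h2:6  h3:6  h4:2  h5:0  h6:3  h7:0  h8:0 → peak 11
Job 4@7: h1:11  h2:6  h3:6  h4:2  h5:0  h6:0  h7:3  h8:0 → peak 11
Job 4@8: h1:11  h2:6  h3:6  h4:2  h5:0  h6:0  h7:0  h8:3 → peak 11
Best is Job 4@2, peak 11.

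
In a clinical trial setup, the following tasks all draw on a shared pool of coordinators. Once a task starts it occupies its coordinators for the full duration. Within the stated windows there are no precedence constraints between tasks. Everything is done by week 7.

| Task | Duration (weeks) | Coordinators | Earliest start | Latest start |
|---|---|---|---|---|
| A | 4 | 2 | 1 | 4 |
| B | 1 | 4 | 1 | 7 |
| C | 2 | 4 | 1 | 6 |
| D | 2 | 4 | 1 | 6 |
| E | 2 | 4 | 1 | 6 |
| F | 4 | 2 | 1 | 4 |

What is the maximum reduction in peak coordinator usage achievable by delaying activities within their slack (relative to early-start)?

Early-start peak: w1:20  w2:16  w3:4  w4:4  w5:0  w6:0  w7:0 ⇒ 20.
Leveled (A@1, B@1, C@2, D@4, E@5, F@1): w1:8  w2:8  w3:8  w4:8  w5:8  w6:4  w7:0 ⇒ 8.
Reduction 20 − 8 = 12.

12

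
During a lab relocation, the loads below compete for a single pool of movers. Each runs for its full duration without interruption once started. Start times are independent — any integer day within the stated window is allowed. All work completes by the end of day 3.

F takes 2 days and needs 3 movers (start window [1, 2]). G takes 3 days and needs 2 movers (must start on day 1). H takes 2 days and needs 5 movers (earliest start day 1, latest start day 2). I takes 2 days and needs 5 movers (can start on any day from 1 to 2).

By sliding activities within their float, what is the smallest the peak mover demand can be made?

15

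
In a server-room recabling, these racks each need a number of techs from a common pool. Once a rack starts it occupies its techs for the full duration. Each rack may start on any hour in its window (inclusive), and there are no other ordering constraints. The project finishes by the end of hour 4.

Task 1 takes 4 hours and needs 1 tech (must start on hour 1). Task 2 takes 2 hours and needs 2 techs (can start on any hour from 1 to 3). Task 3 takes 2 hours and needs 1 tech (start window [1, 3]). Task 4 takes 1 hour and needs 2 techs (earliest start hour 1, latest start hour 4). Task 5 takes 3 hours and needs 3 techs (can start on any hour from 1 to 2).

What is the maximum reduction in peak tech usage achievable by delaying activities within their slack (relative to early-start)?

3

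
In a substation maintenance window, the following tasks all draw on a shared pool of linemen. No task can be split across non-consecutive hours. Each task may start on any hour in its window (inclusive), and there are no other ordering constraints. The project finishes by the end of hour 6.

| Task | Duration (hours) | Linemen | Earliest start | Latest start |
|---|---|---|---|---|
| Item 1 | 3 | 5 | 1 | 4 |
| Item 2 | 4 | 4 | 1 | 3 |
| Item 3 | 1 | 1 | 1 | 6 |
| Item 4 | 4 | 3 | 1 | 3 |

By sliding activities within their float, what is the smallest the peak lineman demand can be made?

12

Early-start (Item 1@1, Item 2@1, Item 3@1, Item 4@1) gives peak 13: h1:13  h2:12  h3:12  h4:7  h5:0  h6:0.
Shift Item 4→2.
Schedule Item 1@1, Item 2@1, Item 3@1, Item 4@2: h1:10  h2:12  h3:12  h4:7  h5:3  h6:0 — peak 12.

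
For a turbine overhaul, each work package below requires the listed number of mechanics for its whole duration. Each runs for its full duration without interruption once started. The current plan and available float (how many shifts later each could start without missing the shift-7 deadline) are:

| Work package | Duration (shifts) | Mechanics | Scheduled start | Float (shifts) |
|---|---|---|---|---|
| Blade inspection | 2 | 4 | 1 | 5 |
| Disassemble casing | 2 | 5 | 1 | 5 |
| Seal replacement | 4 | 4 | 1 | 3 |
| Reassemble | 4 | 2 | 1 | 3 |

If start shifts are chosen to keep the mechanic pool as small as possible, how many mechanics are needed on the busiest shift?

8

Early-start (Blade inspection@1, Disassemble casing@1, Seal replacement@1, Reassemble@1) gives peak 15: s1:15  s2:15  s3:6  s4:6  s5:0  s6:0  s7:0.
Shift Disassemble casing→5, Reassemble→3.
Schedule Blade inspection@1, Disassemble casing@5, Seal replacement@1, Reassemble@3: s1:8  s2:8  s3:6  s4:6  s5:7  s6:7  s7:0 — peak 8.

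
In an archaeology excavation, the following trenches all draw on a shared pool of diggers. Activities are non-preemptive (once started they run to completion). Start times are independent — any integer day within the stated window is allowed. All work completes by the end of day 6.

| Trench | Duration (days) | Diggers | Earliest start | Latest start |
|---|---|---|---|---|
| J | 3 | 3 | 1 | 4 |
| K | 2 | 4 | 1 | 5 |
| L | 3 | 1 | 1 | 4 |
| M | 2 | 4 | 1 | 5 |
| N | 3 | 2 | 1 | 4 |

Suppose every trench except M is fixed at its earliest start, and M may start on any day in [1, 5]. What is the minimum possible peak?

10

M@1: d1:14  d2:14  d3:6  d4:0  d5:0  d6:0 → peak 14
M@2: d1:10  d2:14  d3:10  d4:0  d5:0  d6:0 → peak 14
M@3: d1:10  d2:10  d3:10  d4:4  d5:0  d6:0 → peak 10
M@4: d1:10  d2:10  d3:6  d4:4  d5:4  d6:0 → peak 10
M@5: d1:10  d2:10  d3:6  d4:0  d5:4  d6:4 → peak 10
Best is M@3, peak 10.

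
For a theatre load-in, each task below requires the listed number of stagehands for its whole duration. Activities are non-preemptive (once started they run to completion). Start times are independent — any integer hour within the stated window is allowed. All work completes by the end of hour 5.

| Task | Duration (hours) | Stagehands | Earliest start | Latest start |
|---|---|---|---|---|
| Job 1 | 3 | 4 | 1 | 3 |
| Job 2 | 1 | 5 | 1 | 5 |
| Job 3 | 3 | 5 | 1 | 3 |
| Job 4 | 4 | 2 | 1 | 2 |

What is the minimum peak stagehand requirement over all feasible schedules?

Early-start (Job 1@1, Job 2@1, Job 3@1, Job 4@1) gives peak 16: h1:16  h2:11  h3:11  h4:2  h5:0.
Shift Job 3→2.
Schedule Job 1@1, Job 2@1, Job 3@2, Job 4@1: h1:11  h2:11  h3:11  h4:7  h5:0 — peak 11.

11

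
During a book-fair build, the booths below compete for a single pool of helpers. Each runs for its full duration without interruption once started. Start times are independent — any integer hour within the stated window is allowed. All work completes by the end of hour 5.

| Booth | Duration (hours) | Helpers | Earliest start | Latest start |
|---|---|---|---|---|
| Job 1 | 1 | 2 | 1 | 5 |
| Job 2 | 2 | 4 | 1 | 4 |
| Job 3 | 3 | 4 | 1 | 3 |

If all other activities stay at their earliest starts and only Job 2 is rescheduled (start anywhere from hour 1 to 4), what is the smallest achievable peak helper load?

Job 2@1: h1:10  h2:8  h3:4  h4:0  h5:0 → peak 10
Job 2@2: h1:6  h2:8  h3:8  h4:0  h5:0 → peak 8
Job 2@3: h1:6  h2:4  h3:8  h4:4  h5:0 → peak 8
Job 2@4: h1:6  h2:4  h3:4  h4:4  h5:4 → peak 6
Best is Job 2@4, peak 6.

6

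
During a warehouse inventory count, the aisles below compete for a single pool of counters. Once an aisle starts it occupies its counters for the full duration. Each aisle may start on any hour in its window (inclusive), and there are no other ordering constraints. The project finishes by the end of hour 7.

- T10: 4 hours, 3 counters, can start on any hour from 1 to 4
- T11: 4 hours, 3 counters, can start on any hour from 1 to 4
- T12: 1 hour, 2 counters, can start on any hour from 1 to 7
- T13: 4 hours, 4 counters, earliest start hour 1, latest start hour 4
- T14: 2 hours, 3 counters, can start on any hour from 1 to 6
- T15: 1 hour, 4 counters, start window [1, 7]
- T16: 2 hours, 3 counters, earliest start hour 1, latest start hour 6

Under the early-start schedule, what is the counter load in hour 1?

22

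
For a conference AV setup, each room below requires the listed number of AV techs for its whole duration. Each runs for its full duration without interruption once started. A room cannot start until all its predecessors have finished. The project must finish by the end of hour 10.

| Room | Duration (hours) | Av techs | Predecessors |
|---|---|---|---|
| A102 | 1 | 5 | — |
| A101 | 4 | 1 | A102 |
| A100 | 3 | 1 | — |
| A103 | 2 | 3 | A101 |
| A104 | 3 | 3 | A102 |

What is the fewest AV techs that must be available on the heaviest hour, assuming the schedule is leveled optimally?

5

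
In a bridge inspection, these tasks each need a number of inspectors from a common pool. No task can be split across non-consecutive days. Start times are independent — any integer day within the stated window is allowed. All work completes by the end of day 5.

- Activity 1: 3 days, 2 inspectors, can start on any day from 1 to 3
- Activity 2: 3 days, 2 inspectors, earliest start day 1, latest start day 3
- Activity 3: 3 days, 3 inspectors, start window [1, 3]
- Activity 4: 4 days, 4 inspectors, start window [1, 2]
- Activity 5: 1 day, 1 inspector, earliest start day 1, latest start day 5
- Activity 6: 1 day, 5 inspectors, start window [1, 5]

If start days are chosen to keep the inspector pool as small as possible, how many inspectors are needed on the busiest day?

11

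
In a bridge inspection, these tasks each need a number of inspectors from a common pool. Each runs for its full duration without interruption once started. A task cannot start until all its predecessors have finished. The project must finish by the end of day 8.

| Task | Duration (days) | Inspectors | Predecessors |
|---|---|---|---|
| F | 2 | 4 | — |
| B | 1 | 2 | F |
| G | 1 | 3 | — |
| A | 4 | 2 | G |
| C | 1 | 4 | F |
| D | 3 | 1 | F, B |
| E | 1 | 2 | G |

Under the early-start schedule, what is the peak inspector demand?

8

Early-start schedule: F@1, B@3, G@1, A@2, C@3, D@4, E@2.
Load per day: day 1: 7, day 2: 8, day 3: 8, day 4: 3, day 5: 3, day 6: 1, day 7: 0, day 8: 0.
Peak is 8.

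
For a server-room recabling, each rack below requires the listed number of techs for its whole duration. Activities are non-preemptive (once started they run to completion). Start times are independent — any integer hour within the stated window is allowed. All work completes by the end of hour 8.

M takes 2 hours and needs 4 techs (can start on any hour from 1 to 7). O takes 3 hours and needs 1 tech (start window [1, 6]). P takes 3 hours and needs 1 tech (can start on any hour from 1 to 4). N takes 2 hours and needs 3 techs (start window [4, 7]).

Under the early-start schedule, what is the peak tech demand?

6

Early-start schedule: M@1, O@1, P@1, N@4.
Load per hour: hour 1: 6, hour 2: 6, hour 3: 2, hour 4: 3, hour 5: 3, hour 6: 0, hour 7: 0, hour 8: 0.
Peak is 6.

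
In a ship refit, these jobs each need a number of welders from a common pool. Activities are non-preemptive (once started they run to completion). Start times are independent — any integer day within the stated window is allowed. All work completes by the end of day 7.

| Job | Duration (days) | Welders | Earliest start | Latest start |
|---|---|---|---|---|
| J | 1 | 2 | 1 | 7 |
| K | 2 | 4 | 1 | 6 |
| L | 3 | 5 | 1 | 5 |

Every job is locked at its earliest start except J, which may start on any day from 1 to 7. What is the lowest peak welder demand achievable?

J@1: d1:11  d2:9  d3:5  d4:0  d5:0  d6:0  d7:0 → peak 11
J@2: d1:9  d2:11  d3:5  d4:0  d5:0  d6:0  d7:0 → peak 11
J@3: d1:9  d2:9  d3:7  d4:0  d5:0  d6:0  d7:0 → peak 9
J@4: d1:9  d2:9  d3:5  d4:2  d5:0  d6:0  d7:0 → peak 9
J@5: d1:9  d2:9  d3:5  d4:0  d5:2  d6:0  d7:0 → peak 9
J@6: d1:9  d2:9  d3:5  d4:0  d5:0  d6:2  d7:0 → peak 9
J@7: d1:9  d2:9  d3:5  d4:0  d5:0  d6:0  d7:2 → peak 9
Best is J@3, peak 9.

9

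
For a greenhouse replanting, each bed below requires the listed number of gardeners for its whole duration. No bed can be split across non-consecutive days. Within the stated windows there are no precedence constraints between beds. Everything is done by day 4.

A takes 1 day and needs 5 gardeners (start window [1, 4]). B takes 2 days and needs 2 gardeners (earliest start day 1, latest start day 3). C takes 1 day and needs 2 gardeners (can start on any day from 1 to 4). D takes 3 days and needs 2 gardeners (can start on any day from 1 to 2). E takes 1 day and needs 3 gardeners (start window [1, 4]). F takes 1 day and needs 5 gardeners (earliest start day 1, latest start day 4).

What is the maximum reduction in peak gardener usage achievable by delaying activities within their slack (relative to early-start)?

12

Early-start peak: d1:19  d2:4  d3:2  d4:0 ⇒ 19.
Leveled (A@1, B@1, C@2, D@2, E@3, F@4): d1:7  d2:6  d3:5  d4:7 ⇒ 7.
Reduction 19 − 7 = 12.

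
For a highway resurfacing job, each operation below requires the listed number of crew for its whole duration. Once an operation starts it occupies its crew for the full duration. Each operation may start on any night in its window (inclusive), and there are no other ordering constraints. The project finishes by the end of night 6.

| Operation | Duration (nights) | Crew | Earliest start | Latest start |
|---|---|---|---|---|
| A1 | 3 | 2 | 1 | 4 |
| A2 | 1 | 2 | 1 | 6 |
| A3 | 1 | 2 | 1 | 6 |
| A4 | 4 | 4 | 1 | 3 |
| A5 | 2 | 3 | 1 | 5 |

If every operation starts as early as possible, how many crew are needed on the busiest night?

Early-start schedule: A1@1, A2@1, A3@1, A4@1, A5@1.
Load per night: night 1: 13, night 2: 9, night 3: 6, night 4: 4, night 5: 0, night 6: 0.
Peak is 13.

13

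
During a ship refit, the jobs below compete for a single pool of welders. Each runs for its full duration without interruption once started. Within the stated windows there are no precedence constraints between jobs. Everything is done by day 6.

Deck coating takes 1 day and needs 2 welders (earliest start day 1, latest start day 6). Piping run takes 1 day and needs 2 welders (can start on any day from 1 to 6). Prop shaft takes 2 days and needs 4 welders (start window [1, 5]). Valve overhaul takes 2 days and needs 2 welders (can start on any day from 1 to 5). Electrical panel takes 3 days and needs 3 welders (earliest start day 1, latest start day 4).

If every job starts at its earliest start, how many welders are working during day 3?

3

At early start, day 3 has: Electrical panel.
Demand: 3 = 3.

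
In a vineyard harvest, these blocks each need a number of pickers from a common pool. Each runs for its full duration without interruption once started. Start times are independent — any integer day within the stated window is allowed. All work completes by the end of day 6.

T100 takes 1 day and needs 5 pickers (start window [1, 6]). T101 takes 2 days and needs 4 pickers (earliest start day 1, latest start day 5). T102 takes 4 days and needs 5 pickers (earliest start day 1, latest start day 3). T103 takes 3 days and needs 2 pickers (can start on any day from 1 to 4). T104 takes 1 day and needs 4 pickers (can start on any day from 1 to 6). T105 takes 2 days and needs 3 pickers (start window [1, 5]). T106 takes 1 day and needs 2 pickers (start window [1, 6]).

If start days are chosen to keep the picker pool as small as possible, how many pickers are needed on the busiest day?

9

Early-start (T100@1, T101@1, T102@1, T103@1, T104@1, T105@1, T106@1) gives peak 25: d1:25  d2:14  d3:7  d4:5  d5:0  d6:0.
Shift T101→5, T102→3, T103→2, T104→2, T106→3.
Schedule T100@1, T101@5, T102@3, T103@2, T104@2, T105@1, T106@3: d1:8  d2:9  d3:9  d4:7  d5:9  d6:9 — peak 9.
Total picker-days = 51 over 6 days ⇒ peak ≥ ⌈51/6⌉ = 9, so 9 is optimal.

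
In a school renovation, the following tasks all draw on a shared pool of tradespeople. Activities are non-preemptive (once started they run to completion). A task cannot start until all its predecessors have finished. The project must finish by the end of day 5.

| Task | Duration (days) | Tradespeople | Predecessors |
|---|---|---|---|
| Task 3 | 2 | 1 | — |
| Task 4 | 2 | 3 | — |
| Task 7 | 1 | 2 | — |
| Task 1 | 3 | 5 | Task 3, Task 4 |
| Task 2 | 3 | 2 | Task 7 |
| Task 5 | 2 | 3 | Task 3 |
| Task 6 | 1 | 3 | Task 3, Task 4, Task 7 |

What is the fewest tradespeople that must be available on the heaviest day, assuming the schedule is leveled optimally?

Early-start (Task 3@1, Task 4@1, Task 7@1, Task 1@3, Task 2@2, Task 5@3, Task 6@3) gives peak 13: d1:6  d2:6  d3:13  d4:10  d5:5.
Shift Task 6→5.
Schedule Task 3@1, Task 4@1, Task 7@1, Task 1@3, Task 2@2, Task 5@3, Task 6@5: d1:6  d2:6  d3:10  d4:10  d5:8 — peak 10.
No arrangement of the 18 feasible schedules does better.

10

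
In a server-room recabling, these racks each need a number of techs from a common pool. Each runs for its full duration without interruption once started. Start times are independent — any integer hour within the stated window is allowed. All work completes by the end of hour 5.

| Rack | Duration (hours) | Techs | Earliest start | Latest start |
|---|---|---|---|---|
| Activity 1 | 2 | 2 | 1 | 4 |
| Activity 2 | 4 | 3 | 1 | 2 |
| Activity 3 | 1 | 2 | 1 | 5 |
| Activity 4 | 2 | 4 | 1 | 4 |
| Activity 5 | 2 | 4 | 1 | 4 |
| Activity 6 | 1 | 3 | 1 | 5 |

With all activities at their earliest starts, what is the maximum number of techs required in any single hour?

Early-start schedule: Activity 1@1, Activity 2@1, Activity 3@1, Activity 4@1, Activity 5@1, Activity 6@1.
Load per hour: hour 1: 18, hour 2: 13, hour 3: 3, hour 4: 3, hour 5: 0.
Peak is 18.

18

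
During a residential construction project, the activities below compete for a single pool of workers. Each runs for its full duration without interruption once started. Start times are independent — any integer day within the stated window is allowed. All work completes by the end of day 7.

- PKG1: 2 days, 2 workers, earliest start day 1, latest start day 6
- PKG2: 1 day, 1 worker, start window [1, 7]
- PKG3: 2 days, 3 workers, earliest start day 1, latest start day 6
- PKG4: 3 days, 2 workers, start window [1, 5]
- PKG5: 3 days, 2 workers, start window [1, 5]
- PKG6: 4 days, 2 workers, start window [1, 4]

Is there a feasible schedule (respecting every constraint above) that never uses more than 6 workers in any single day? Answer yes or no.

Schedule PKG1@1, PKG2@1, PKG3@3, PKG4@1, PKG5@5, PKG6@4: d1:5  d2:4  d3:5  d4:5  d5:4  d6:4  d7:4 — peak 5 ≤ 6.

yes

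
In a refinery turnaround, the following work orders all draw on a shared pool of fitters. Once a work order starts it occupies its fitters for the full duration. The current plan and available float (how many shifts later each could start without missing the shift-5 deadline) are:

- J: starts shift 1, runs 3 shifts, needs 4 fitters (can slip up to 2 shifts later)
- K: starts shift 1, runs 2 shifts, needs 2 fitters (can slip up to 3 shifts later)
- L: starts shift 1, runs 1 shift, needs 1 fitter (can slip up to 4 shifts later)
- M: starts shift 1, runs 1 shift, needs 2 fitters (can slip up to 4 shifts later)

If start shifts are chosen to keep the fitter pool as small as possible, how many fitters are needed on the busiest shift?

4

Early-start (J@1, K@1, L@1, M@1) gives peak 9: s1:9  s2:6  s3:4  s4:0  s5:0.
Shift K→4, L→4, M→5.
Schedule J@1, K@4, L@4, M@5: s1:4  s2:4  s3:4  s4:3  s5:4 — peak 4.
Total fitter-shifts = 19 over 5 shifts ⇒ peak ≥ ⌈19/5⌉ = 4, so 4 is optimal.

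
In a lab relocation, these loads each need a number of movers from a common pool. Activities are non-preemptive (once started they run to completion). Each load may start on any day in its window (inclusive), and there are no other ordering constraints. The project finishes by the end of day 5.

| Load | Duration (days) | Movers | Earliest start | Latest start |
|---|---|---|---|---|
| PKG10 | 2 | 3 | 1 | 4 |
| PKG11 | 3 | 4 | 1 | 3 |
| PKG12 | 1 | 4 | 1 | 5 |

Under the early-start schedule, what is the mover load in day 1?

At early start, day 1 has: PKG10, PKG11, PKG12.
Demand: 3 + 4 + 4 = 11.

11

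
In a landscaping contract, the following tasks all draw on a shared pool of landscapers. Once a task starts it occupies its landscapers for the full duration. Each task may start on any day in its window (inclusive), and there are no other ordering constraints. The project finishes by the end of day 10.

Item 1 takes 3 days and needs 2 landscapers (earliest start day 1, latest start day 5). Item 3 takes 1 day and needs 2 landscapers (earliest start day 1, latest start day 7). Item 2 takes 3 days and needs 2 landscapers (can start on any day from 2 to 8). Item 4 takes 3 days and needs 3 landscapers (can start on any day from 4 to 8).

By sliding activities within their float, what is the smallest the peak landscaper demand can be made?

Early-start (Item 1@1, Item 3@1, Item 2@2, Item 4@4) gives peak 5: d1:4  d2:4  d3:4  d4:5  d5:3  d6:3  d7:0  d8:0  d9:0  d10:0.
Shift Item 3→4, Item 2→5, Item 4→8.
Schedule Item 1@1, Item 3@4, Item 2@5, Item 4@8: d1:2  d2:2  d3:2  d4:2  d5:2  d6:2  d7:2  d8:3  d9:3  d10:3 — peak 3.
Total landscaper-days = 23 over 10 days ⇒ peak ≥ ⌈23/10⌉ = 3, so 3 is optimal.

3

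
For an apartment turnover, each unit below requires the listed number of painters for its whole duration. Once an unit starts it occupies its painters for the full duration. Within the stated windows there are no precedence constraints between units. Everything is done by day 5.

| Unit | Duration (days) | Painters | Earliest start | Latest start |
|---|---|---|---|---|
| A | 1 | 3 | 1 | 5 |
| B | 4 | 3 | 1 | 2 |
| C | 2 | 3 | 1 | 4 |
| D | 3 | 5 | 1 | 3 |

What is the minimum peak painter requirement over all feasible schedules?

8

Early-start (A@1, B@1, C@1, D@1) gives peak 14: d1:14  d2:11  d3:8  d4:3  d5:0.
Shift B→2, D→3.
Schedule A@1, B@2, C@1, D@3: d1:6  d2:6  d3:8  d4:8  d5:8 — peak 8.
Total painter-days = 36 over 5 days ⇒ peak ≥ ⌈36/5⌉ = 8, so 8 is optimal.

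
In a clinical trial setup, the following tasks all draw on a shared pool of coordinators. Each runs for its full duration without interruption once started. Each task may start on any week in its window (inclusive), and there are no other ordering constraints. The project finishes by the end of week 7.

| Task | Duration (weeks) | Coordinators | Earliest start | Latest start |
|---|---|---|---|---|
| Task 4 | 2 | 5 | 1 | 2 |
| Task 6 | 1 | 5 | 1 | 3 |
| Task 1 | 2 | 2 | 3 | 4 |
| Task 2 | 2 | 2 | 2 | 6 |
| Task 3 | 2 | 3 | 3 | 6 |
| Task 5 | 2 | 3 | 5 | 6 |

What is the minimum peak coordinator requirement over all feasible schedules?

Early-start (Task 4@1, Task 6@1, Task 1@3, Task 2@2, Task 3@3, Task 5@5) gives peak 10: w1:10  w2:7  w3:7  w4:5  w5:3  w6:3  w7:0.
Shift Task 6→3, Task 1→4, Task 2→6, Task 3→4, Task 5→6.
Schedule Task 4@1, Task 6@3, Task 1@4, Task 2@6, Task 3@4, Task 5@6: w1:5  w2:5  w3:5  w4:5  w5:5  w6:5  w7:5 — peak 5.
Total coordinator-weeks = 35 over 7 weeks ⇒ peak ≥ ⌈35/7⌉ = 5, so 5 is optimal.

5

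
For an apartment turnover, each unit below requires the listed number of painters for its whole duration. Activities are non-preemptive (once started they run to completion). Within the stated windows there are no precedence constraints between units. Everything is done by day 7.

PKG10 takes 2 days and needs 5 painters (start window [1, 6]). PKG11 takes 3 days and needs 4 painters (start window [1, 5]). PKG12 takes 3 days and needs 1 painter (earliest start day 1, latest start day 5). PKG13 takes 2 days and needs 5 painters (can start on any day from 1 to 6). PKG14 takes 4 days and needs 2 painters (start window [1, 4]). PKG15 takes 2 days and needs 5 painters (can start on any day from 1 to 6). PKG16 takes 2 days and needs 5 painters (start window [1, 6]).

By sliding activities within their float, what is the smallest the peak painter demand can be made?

Early-start (PKG10@1, PKG11@1, PKG12@1, PKG13@1, PKG14@1, PKG15@1, PKG16@1) gives peak 27: d1:27  d2:27  d3:7  d4:2  d5:0  d6:0  d7:0.
Shift PKG12→3, PKG13→4, PKG15→5, PKG16→6.
Schedule PKG10@1, PKG11@1, PKG12@3, PKG13@4, PKG14@1, PKG15@5, PKG16@6: d1:11  d2:11  d3:7  d4:8  d5:11  d6:10  d7:5 — peak 11.

11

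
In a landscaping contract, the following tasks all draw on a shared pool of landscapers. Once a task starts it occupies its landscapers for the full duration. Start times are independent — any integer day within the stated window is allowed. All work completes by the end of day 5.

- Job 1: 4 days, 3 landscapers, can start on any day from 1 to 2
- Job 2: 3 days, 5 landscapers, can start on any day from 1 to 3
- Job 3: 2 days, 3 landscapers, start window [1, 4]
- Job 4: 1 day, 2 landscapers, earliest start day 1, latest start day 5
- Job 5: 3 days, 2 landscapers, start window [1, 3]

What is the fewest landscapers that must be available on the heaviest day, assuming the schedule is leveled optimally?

Early-start (Job 1@1, Job 2@1, Job 3@1, Job 4@1, Job 5@1) gives peak 15: d1:15  d2:13  d3:10  d4:3  d5:0.
Shift Job 3→4, Job 5→2.
Schedule Job 1@1, Job 2@1, Job 3@4, Job 4@1, Job 5@2: d1:10  d2:10  d3:10  d4:8  d5:3 — peak 10.

10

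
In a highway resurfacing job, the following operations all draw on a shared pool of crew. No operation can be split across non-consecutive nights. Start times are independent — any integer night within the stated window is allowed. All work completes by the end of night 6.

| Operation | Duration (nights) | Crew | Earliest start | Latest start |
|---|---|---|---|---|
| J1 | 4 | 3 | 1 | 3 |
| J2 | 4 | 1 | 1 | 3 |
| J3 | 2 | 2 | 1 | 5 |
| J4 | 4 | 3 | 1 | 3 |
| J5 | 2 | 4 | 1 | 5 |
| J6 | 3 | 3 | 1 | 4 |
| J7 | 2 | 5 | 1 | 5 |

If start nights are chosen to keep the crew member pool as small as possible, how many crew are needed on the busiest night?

Early-start (J1@1, J2@1, J3@1, J4@1, J5@1, J6@1, J7@1) gives peak 21: n1:21  n2:21  n3:10  n4:7  n5:0  n6:0.
Shift J4→3, J6→3, J7→5.
Schedule J1@1, J2@1, J3@1, J4@3, J5@1, J6@3, J7@5: n1:10  n2:10  n3:10  n4:10  n5:11  n6:8 — peak 11.

11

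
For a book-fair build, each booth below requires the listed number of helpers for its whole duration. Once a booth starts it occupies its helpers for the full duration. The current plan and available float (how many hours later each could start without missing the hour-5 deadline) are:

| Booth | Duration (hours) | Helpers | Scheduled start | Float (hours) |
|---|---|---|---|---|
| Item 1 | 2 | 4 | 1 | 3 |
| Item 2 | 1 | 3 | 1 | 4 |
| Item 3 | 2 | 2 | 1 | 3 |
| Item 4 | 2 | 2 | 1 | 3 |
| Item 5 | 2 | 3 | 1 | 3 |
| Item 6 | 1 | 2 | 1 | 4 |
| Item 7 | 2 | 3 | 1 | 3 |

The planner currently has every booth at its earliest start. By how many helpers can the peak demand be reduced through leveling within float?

12

Early-start peak: h1:19  h2:14  h3:0  h4:0  h5:0 ⇒ 19.
Leveled (Item 1@1, Item 2@1, Item 3@3, Item 4@3, Item 5@2, Item 6@5, Item 7@4): h1:7  h2:7  h3:7  h4:7  h5:5 ⇒ 7.
Reduction 19 − 7 = 12.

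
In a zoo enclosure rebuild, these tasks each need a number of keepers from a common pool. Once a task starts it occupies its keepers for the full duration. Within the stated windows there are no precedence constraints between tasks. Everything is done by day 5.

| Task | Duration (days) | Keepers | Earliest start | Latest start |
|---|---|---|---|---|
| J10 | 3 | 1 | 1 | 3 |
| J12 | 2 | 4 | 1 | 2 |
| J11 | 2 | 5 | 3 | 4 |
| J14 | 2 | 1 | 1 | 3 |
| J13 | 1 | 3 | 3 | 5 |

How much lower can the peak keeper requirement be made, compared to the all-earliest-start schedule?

3

Early-start peak: d1:6  d2:6  d3:9  d4:5  d5:0 ⇒ 9.
Leveled (J10@1, J12@1, J11@3, J14@1, J13@5): d1:6  d2:6  d3:6  d4:5  d5:3 ⇒ 6.
Reduction 9 − 6 = 3.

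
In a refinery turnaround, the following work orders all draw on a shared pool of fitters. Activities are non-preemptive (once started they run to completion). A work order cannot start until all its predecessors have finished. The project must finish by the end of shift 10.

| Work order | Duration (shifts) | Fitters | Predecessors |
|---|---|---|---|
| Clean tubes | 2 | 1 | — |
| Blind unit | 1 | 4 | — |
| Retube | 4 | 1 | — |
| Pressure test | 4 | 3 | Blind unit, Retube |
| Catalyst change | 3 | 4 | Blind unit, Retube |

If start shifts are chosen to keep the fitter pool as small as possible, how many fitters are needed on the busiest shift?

7

Schedule Clean tubes@1, Blind unit@1, Retube@1, Pressure test@5, Catalyst change@5: s1:6  s2:2  s3:1  s4:1  s5:7  s6:7  s7:7  s8:3  s9:0  s10:0 — peak 7.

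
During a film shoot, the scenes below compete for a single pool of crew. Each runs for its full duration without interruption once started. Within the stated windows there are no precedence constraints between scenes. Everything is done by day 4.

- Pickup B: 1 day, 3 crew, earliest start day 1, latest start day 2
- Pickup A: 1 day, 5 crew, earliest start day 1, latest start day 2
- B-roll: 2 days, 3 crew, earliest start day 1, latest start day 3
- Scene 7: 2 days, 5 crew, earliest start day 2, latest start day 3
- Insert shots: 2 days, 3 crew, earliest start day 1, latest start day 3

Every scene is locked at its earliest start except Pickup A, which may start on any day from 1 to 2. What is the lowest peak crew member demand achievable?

14

Pickup A@1: d1:14  d2:11  d3:5  d4:0 → peak 14
Pickup A@2: d1:9  d2:16  d3:5  d4:0 → peak 16
Best is Pickup A@1, peak 14.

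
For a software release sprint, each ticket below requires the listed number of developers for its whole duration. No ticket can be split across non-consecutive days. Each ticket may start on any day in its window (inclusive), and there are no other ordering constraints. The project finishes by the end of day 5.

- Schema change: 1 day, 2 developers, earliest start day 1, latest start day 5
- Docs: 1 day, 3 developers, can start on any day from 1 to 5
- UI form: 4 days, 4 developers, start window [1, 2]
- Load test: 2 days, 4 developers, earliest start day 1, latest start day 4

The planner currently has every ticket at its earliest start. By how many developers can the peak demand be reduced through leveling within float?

5

Early-start peak: d1:13  d2:8  d3:4  d4:4  d5:0 ⇒ 13.
Leveled (Schema change@1, Docs@1, UI form@2, Load test@2): d1:5  d2:8  d3:8  d4:4  d5:4 ⇒ 8.
Reduction 13 − 8 = 5.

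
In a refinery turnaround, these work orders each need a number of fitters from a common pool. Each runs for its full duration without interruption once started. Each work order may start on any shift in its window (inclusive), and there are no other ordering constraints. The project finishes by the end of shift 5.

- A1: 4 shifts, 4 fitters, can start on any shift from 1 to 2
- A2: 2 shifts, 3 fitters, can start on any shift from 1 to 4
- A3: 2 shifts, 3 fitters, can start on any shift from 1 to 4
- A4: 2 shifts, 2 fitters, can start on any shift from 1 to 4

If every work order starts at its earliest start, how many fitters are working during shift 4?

At early start, shift 4 has: A1.
Demand: 4 = 4.

4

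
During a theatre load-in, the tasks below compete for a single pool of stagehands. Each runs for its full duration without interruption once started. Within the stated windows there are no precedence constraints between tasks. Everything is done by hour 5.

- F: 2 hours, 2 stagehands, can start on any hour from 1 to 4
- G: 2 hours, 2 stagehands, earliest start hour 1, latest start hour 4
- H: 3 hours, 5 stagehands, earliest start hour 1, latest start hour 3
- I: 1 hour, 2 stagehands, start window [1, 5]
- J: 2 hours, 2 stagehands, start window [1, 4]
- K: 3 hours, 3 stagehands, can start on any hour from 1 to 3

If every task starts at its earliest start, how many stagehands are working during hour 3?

8

At early start, hour 3 has: H, K.
Demand: 5 + 3 = 8.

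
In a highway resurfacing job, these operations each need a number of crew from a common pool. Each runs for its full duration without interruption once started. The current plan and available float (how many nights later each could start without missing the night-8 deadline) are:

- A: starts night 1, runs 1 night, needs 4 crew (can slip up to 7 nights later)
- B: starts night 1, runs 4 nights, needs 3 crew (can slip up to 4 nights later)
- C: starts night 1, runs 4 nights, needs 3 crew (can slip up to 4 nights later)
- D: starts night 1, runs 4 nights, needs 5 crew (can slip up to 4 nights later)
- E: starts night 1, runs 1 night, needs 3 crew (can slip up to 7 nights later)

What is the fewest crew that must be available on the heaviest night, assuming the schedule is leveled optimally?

Early-start (A@1, B@1, C@1, D@1, E@1) gives peak 18: n1:18  n2:11  n3:11  n4:11  n5:0  n6:0  n7:0  n8:0.
Shift C→2, D→5, E→6.
Schedule A@1, B@1, C@2, D@5, E@6: n1:7  n2:6  n3:6  n4:6  n5:8  n6:8  n7:5  n8:5 — peak 8.

8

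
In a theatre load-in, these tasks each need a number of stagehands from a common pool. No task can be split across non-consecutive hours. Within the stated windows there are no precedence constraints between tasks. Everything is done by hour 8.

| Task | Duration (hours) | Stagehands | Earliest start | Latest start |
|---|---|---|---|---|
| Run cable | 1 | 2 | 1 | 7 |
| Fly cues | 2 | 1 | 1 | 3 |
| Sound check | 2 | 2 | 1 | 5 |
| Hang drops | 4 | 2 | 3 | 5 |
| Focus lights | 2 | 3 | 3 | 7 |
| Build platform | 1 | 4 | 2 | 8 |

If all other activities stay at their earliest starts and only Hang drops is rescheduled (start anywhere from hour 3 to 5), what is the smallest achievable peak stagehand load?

7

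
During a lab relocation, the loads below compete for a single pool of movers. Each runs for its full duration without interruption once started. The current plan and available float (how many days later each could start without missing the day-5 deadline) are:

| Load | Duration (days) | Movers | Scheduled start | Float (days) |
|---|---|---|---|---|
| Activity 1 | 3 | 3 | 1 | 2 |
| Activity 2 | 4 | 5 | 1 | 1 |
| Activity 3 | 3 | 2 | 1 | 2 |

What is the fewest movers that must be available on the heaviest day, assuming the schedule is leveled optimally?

Schedule Activity 1@1, Activity 2@1, Activity 3@1: d1:10  d2:10  d3:10  d4:5  d5:0 — peak 10.
No arrangement of the 18 feasible schedules does better.

10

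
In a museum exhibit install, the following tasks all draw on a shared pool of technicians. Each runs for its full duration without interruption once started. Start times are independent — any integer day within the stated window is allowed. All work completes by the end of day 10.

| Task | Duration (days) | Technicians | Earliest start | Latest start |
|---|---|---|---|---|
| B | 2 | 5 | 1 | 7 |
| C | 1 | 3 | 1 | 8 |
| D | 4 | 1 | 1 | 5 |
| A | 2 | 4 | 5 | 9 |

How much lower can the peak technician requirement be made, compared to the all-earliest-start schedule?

Early-start peak: d1:9  d2:6  d3:1  d4:1  d5:4  d6:4  d7:0  d8:0  d9:0  d10:0 ⇒ 9.
Leveled (B@1, C@3, D@3, A@5): d1:5  d2:5  d3:4  d4:1  d5:5  d6:5  d7:0  d8:0  d9:0  d10:0 ⇒ 5.
Reduction 9 − 5 = 4.

4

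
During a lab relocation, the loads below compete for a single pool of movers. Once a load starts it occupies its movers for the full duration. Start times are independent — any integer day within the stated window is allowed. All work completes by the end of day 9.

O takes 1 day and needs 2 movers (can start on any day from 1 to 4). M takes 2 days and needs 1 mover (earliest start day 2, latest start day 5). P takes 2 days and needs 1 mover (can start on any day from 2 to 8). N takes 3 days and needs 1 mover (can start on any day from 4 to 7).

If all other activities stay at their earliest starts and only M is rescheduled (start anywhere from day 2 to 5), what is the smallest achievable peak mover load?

2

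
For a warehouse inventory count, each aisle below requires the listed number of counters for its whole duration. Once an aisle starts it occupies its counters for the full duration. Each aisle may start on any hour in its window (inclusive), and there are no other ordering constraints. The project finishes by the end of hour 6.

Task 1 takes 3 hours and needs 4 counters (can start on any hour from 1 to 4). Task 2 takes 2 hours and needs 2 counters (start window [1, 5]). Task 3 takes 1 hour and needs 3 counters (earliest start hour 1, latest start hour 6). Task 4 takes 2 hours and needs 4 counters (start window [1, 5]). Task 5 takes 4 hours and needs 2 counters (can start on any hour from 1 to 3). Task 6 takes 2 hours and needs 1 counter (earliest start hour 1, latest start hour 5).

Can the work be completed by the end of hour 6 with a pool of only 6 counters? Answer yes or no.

no

Total counter-hours = 37; over 6 hours the average is 37/6 > 6, so some hour must exceed 6.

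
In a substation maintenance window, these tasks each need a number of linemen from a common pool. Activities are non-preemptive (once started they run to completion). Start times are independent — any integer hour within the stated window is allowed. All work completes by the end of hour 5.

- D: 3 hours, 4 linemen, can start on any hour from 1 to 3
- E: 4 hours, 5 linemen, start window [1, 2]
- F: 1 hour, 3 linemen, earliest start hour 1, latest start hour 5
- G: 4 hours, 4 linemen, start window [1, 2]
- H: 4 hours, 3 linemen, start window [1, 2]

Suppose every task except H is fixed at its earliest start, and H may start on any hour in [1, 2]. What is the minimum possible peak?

H@1: h1:19  h2:16  h3:16  h4:12  h5:0 → peak 19
H@2: h1:16  h2:16  h3:16  h4:12  h5:3 → peak 16
Best is H@2, peak 16.

16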